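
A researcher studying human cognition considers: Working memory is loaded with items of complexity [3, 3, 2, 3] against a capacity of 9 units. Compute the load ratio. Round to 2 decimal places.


Total complexity = 3 + 3 + 2 + 3 = 11
Load = total / capacity = 11 / 9
= 1.22


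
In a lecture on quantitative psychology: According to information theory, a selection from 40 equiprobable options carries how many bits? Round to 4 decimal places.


H = log2(n)
H = log2(40)
= 5.3219


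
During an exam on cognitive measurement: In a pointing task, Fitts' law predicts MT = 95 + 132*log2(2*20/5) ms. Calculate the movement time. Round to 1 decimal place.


MT = 95 + 132 * log2(2*20/5)
2D/W = 8.0
log2(8.0) = 3.0
MT = 95 + 132 * 3.0
= 491.0 ms


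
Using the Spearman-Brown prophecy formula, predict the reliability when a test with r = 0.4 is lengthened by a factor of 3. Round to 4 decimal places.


r_new = n*r / (1 + (n-1)*r)
Numerator = 3 * 0.4 = 1.2
Denominator = 1 + 2 * 0.4 = 1.8
r_new = 1.2 / 1.8
= 0.6667


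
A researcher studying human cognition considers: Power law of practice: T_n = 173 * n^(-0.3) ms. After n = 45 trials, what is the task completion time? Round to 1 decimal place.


T_n = 173 * 45^(-0.3)
45^(-0.3) = 0.31918
T_n = 173 * 0.31918
= 55.2 ms


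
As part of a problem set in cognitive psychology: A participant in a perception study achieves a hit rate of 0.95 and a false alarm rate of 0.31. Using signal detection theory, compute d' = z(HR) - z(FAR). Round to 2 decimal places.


d' = z(HR) - z(FAR)
z(0.95) = 1.6449
z(0.31) = -0.4959
d' = 1.6449 - -0.4959
= 2.14


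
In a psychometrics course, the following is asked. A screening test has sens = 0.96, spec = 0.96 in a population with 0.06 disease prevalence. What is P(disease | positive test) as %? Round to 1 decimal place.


PPV = (sens * prev) / (sens * prev + (1-spec) * (1-prev))
Numerator = 0.96 * 0.06 = 0.0576
P(positive and no disease) = (1 - spec) * (1 - prev) = (1 - 0.96) * (1 - 0.06) = 0.0376
Denominator = 0.0576 + 0.0376 = 0.0952
PPV = 0.0576 / 0.0952 = 0.605042
As percentage = 60.5


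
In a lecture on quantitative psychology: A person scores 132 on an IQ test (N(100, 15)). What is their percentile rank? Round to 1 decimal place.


z = (IQ - mean) / SD
z = (132 - 100) / 15 = 2.1333
Percentile = Phi(2.1333) * 100
Phi(2.1333) = 0.98355
= 98.4


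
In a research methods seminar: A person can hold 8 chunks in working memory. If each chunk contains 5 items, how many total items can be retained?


Total items = chunks * items_per_chunk
= 8 * 5
= 40


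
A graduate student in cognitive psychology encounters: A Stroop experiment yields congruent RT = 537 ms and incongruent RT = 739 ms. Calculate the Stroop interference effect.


Stroop effect = RT(incongruent) - RT(congruent)
= 739 - 537
= 202 ms


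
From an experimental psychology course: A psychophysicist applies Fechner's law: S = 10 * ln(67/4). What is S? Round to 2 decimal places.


S = 10 * ln(67/4)
I/I0 = 16.75
ln(16.75) = 2.8184
S = 10 * 2.8184
= 28.18


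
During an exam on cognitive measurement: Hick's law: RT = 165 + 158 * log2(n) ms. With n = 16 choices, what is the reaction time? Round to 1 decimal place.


RT = 165 + 158 * log2(16)
log2(16) = 4.0
RT = 165 + 158 * 4.0
= 165 + 632.0
= 797.0 ms


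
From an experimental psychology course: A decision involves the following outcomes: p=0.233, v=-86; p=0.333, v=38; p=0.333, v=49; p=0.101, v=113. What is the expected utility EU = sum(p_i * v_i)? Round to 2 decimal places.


EU = sum(p_i * v_i)
0.233 * -86 = -20.038
0.333 * 38 = 12.654
0.333 * 49 = 16.317
0.101 * 113 = 11.413
EU = -20.038 + 12.654 + 16.317 + 11.413
= 20.35


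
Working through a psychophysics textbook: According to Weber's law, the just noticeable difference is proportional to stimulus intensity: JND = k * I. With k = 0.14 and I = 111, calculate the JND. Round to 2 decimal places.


JND = k * I
JND = 0.14 * 111
= 15.54


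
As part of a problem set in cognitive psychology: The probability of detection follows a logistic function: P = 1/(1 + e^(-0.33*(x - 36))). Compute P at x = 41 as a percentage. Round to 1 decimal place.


P(x) = 1/(1 + e^(-0.33*(41 - 36)))
Exponent = -0.33 * 5 = -1.65
e^(-1.65) = 0.19205
P = 1/(1 + 0.19205) = 0.838891
Percentage = 83.9


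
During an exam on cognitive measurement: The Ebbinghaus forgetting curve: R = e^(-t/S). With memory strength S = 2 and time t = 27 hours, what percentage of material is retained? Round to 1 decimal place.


R = e^(-t/S)
-t/S = -27/2 = -13.5
R = e^(-13.5) = 1e-06
Percentage = 1e-06 * 100
= 0.0


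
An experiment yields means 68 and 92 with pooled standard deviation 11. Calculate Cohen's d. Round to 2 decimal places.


Cohen's d = (M1 - M2) / S_pooled
= (68 - 92) / 11
= -24 / 11
= -2.18


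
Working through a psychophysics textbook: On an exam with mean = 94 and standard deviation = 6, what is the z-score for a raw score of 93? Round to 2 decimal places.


z = (X - mu) / sigma
= (93 - 94) / 6
= -1 / 6
= -0.17


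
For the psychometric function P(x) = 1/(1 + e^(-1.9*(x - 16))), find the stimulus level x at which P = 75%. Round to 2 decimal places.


At P = 0.75: 0.75 = 1/(1 + e^(-k*(x-x0)))
Solving: e^(-k*(x-x0)) = 1/3
x = x0 + ln(3)/k
ln(3) = 1.0986
x = 16 + 1.0986/1.9
= 16 + 0.5782
= 16.58


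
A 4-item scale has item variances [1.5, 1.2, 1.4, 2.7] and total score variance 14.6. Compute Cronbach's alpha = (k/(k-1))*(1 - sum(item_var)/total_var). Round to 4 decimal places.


alpha = (k/(k-1)) * (1 - sum(s_i^2)/s_total^2)
sum(item variances) = 6.8
k/(k-1) = 4/3 = 1.333333
1 - 6.8/14.6 = 1 - 0.465753 = 0.534247
alpha = 1.333333 * 0.534247
= 0.7123


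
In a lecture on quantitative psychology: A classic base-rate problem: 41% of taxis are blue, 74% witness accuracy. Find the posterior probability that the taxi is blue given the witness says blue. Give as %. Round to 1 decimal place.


P(blue | says blue) = P(says blue | blue)*P(blue) / [P(says blue | blue)*P(blue) + P(says blue | not blue)*P(not blue)]
Numerator = 0.74 * 0.41 = 0.3034
False identification = 0.26 * 0.59 = 0.1534
P = 0.3034 / (0.3034 + 0.1534)
= 0.3034 / 0.4568
As percentage = 66.4


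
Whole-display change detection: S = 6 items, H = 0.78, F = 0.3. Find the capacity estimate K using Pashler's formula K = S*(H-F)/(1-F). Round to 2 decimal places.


K = S * (H - F) / (1 - F)
H - F = 0.48
1 - F = 0.7
K = 6 * 0.48 / 0.7
= 4.11


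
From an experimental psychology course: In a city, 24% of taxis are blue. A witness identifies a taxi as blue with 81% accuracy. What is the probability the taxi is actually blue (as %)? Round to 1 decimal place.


P(blue | says blue) = P(says blue | blue)*P(blue) / [P(says blue | blue)*P(blue) + P(says blue | not blue)*P(not blue)]
Numerator = 0.81 * 0.24 = 0.1944
False identification = 0.19 * 0.76 = 0.1444
P = 0.1944 / (0.1944 + 0.1444)
= 0.1944 / 0.3388
As percentage = 57.4


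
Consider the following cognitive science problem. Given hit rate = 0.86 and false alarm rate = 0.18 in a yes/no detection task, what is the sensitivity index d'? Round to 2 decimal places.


d' = z(HR) - z(FAR)
z(0.86) = 1.0803
z(0.18) = -0.9154
d' = 1.0803 - -0.9154
= 2.00


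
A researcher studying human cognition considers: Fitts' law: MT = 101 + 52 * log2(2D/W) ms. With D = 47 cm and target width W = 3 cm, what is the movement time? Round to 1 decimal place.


MT = 101 + 52 * log2(2*47/3)
2D/W = 31.333333
log2(31.333333) = 4.9696
MT = 101 + 52 * 4.9696
= 359.4 ms


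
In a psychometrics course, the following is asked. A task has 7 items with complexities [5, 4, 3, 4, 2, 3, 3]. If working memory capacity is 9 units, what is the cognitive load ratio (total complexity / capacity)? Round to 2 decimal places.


Total complexity = 5 + 4 + 3 + 4 + 2 + 3 + 3 = 24
Load = total / capacity = 24 / 9
= 2.67


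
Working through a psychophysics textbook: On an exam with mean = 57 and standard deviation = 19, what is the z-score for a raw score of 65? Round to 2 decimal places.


z = (X - mu) / sigma
= (65 - 57) / 19
= 8 / 19
= 0.42


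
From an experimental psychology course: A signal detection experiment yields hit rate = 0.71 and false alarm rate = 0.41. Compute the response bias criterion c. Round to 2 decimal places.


c = -0.5 * (z(HR) + z(FAR))
z(0.71) = 0.5534
z(0.41) = -0.2275
c = -0.5 * (0.5534 + -0.2275)
= -0.5 * 0.3259
= -0.16


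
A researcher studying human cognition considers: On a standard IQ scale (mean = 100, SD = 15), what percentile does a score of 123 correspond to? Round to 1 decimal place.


z = (IQ - mean) / SD
z = (123 - 100) / 15 = 1.5333
Percentile = Phi(1.5333) * 100
Phi(1.5333) = 0.937399
= 93.7


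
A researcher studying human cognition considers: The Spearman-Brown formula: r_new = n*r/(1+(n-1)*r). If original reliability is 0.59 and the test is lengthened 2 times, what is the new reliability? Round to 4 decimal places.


r_new = n*r / (1 + (n-1)*r)
Numerator = 2 * 0.59 = 1.18
Denominator = 1 + 1 * 0.59 = 1.59
r_new = 1.18 / 1.59
= 0.7421


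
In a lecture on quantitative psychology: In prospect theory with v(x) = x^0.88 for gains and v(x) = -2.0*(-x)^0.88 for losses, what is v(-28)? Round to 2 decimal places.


Since x = -28 < 0, use v(x) = -lambda*(-x)^alpha
(-x) = 28
28^0.88 = 18.7715
v(-28) = -2.0 * 18.7715
= -37.54


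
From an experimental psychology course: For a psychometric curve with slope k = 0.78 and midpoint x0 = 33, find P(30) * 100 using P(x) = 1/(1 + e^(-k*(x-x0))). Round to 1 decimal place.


P(x) = 1/(1 + e^(-0.78*(30 - 33)))
Exponent = -0.78 * -3 = 2.34
e^(2.34) = 10.381237
P = 1/(1 + 10.381237) = 0.087864
Percentage = 8.8


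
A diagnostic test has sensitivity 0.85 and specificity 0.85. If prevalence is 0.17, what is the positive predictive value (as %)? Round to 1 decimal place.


PPV = (sens * prev) / (sens * prev + (1-spec) * (1-prev))
Numerator = 0.85 * 0.17 = 0.1445
P(positive and no disease) = (1 - spec) * (1 - prev) = (1 - 0.85) * (1 - 0.17) = 0.1245
Denominator = 0.1445 + 0.1245 = 0.269
PPV = 0.1445 / 0.269 = 0.537175
As percentage = 53.7


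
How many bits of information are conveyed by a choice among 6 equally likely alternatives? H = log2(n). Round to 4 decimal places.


H = log2(n)
H = log2(6)
= 2.5850


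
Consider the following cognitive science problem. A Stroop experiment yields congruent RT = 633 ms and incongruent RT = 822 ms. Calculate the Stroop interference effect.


Stroop effect = RT(incongruent) - RT(congruent)
= 822 - 633
= 189 ms


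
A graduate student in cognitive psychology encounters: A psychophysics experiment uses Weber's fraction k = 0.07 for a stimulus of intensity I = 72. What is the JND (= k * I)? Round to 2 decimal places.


JND = k * I
JND = 0.07 * 72
= 5.04


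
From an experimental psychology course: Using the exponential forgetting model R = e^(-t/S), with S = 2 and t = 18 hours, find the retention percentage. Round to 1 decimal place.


R = e^(-t/S)
-t/S = -18/2 = -9.0
R = e^(-9.0) = 0.000123
Percentage = 0.000123 * 100
= 0.0


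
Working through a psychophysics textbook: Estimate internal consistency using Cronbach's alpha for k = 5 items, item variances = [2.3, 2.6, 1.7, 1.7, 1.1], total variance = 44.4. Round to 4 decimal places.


alpha = (k/(k-1)) * (1 - sum(s_i^2)/s_total^2)
sum(item variances) = 9.4
k/(k-1) = 5/4 = 1.25
1 - 9.4/44.4 = 1 - 0.211712 = 0.788288
alpha = 1.25 * 0.788288
= 0.9854


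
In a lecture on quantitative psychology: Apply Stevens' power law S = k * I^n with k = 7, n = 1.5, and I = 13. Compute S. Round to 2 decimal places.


S = 7 * 13^1.5
13^1.5 = 46.8722
S = 7 * 46.8722
= 328.11


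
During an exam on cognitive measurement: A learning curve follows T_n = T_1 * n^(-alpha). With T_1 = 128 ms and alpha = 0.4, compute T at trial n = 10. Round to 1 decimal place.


T_n = 128 * 10^(-0.4)
10^(-0.4) = 0.398107
T_n = 128 * 0.398107
= 51.0 ms


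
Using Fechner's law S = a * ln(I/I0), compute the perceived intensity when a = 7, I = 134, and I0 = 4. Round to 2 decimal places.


S = 7 * ln(134/4)
I/I0 = 33.5
ln(33.5) = 3.5115
S = 7 * 3.5115
= 24.58


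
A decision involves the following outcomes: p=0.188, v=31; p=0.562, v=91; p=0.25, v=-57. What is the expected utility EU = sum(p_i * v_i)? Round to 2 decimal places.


EU = sum(p_i * v_i)
0.188 * 31 = 5.828
0.562 * 91 = 51.142
0.25 * -57 = -14.25
EU = 5.828 + 51.142 + -14.25
= 42.72


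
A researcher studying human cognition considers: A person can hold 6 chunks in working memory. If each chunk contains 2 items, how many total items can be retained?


Total items = chunks * items_per_chunk
= 6 * 2
= 12


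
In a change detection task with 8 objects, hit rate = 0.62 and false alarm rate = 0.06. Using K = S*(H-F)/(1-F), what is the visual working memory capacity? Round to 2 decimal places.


K = S * (H - F) / (1 - F)
H - F = 0.56
1 - F = 0.94
K = 8 * 0.56 / 0.94
= 4.77


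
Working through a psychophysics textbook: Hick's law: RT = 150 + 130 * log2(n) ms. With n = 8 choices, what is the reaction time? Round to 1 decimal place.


RT = 150 + 130 * log2(8)
log2(8) = 3.0
RT = 150 + 130 * 3.0
= 150 + 390.0
= 540.0 ms


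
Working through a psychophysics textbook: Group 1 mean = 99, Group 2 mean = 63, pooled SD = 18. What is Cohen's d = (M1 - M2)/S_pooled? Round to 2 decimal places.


Cohen's d = (M1 - M2) / S_pooled
= (99 - 63) / 18
= 36 / 18
= 2.00


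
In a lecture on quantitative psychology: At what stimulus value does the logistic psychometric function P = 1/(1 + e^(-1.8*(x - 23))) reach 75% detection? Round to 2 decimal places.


At P = 0.75: 0.75 = 1/(1 + e^(-k*(x-x0)))
Solving: e^(-k*(x-x0)) = 1/3
x = x0 + ln(3)/k
ln(3) = 1.0986
x = 23 + 1.0986/1.8
= 23 + 0.6103
= 23.61


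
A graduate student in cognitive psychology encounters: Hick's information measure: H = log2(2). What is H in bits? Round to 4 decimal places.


H = log2(n)
H = log2(2)
= 1.0000


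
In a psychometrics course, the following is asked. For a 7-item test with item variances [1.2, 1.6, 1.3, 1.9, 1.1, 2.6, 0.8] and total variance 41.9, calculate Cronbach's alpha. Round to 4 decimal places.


alpha = (k/(k-1)) * (1 - sum(s_i^2)/s_total^2)
sum(item variances) = 10.5
k/(k-1) = 7/6 = 1.166667
1 - 10.5/41.9 = 1 - 0.250597 = 0.749403
alpha = 1.166667 * 0.749403
= 0.8743


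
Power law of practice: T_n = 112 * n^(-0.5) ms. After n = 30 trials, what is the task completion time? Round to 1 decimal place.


T_n = 112 * 30^(-0.5)
30^(-0.5) = 0.182574
T_n = 112 * 0.182574
= 20.4 ms


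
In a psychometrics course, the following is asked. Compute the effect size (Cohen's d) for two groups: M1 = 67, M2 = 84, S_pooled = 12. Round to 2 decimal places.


Cohen's d = (M1 - M2) / S_pooled
= (67 - 84) / 12
= -17 / 12
= -1.42


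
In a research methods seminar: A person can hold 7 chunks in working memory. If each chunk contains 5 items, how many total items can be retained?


Total items = chunks * items_per_chunk
= 7 * 5
= 35


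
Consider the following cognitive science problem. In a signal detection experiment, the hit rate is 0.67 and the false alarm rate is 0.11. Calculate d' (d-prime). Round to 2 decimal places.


d' = z(HR) - z(FAR)
z(0.67) = 0.4399
z(0.11) = -1.2265
d' = 0.4399 - -1.2265
= 1.67


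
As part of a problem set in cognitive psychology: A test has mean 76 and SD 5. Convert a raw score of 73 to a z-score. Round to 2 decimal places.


z = (X - mu) / sigma
= (73 - 76) / 5
= -3 / 5
= -0.60


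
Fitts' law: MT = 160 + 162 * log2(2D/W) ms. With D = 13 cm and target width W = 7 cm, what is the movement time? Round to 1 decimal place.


MT = 160 + 162 * log2(2*13/7)
2D/W = 3.714286
log2(3.714286) = 1.8931
MT = 160 + 162 * 1.8931
= 466.7 ms


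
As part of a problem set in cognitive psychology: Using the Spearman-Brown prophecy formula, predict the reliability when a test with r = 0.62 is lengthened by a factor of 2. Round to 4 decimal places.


r_new = n*r / (1 + (n-1)*r)
Numerator = 2 * 0.62 = 1.24
Denominator = 1 + 1 * 0.62 = 1.62
r_new = 1.24 / 1.62
= 0.7654


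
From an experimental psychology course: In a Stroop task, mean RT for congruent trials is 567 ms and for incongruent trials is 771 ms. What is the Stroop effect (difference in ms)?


Stroop effect = RT(incongruent) - RT(congruent)
= 771 - 567
= 204 ms


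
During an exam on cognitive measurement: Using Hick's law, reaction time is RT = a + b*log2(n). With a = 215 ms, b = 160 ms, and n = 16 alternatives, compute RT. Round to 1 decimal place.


RT = 215 + 160 * log2(16)
log2(16) = 4.0
RT = 215 + 160 * 4.0
= 215 + 640.0
= 855.0 ms


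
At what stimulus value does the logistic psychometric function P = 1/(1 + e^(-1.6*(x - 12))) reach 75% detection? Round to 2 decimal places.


At P = 0.75: 0.75 = 1/(1 + e^(-k*(x-x0)))
Solving: e^(-k*(x-x0)) = 1/3
x = x0 + ln(3)/k
ln(3) = 1.0986
x = 12 + 1.0986/1.6
= 12 + 0.6866
= 12.69


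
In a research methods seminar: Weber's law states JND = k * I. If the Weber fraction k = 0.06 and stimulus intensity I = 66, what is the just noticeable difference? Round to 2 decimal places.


JND = k * I
JND = 0.06 * 66
= 3.96


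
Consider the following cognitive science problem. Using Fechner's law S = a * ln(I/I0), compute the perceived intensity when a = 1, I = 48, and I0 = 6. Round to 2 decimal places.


S = 1 * ln(48/6)
I/I0 = 8.0
ln(8.0) = 2.0794
S = 1 * 2.0794
= 2.08


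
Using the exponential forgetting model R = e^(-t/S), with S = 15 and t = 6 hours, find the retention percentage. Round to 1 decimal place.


R = e^(-t/S)
-t/S = -6/15 = -0.4
R = e^(-0.4) = 0.67032
Percentage = 0.67032 * 100
= 67.0


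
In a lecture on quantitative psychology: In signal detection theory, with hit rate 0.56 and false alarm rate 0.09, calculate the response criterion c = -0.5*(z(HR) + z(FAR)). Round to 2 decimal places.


c = -0.5 * (z(HR) + z(FAR))
z(0.56) = 0.151
z(0.09) = -1.3408
c = -0.5 * (0.151 + -1.3408)
= -0.5 * -1.1898
= 0.59


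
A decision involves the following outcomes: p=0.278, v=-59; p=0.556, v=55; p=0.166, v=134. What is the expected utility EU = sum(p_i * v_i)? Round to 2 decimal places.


EU = sum(p_i * v_i)
0.278 * -59 = -16.402
0.556 * 55 = 30.58
0.166 * 134 = 22.244
EU = -16.402 + 30.58 + 22.244
= 36.42


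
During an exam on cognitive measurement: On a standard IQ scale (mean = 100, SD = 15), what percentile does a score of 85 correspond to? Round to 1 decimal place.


z = (IQ - mean) / SD
z = (85 - 100) / 15 = -1.0
Percentile = Phi(-1.0) * 100
Phi(-1.0) = 0.158655
= 15.9


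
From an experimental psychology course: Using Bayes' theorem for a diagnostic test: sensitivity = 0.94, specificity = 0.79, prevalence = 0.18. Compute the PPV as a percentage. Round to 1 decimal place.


PPV = (sens * prev) / (sens * prev + (1-spec) * (1-prev))
Numerator = 0.94 * 0.18 = 0.1692
P(positive and no disease) = (1 - spec) * (1 - prev) = (1 - 0.79) * (1 - 0.18) = 0.1722
Denominator = 0.1692 + 0.1722 = 0.3414
PPV = 0.1692 / 0.3414 = 0.495606
As percentage = 49.6


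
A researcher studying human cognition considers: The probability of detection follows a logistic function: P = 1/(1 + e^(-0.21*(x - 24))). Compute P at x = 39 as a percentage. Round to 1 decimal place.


P(x) = 1/(1 + e^(-0.21*(39 - 24)))
Exponent = -0.21 * 15 = -3.15
e^(-3.15) = 0.042852
P = 1/(1 + 0.042852) = 0.958909
Percentage = 95.9


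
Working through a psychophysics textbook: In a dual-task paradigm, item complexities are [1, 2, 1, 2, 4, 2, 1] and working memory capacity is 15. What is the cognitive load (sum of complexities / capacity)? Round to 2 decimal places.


Total complexity = 1 + 2 + 1 + 2 + 4 + 2 + 1 = 13
Load = total / capacity = 13 / 15
= 0.87


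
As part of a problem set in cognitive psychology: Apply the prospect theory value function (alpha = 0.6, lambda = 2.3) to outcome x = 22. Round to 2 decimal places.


Since x = 22 >= 0, use v(x) = x^0.6
22^0.6 = 6.3893
v(22) = 6.39


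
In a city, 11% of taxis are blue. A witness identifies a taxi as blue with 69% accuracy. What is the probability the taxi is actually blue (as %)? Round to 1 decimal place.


P(blue | says blue) = P(says blue | blue)*P(blue) / [P(says blue | blue)*P(blue) + P(says blue | not blue)*P(not blue)]
Numerator = 0.69 * 0.11 = 0.0759
False identification = 0.31 * 0.89 = 0.2759
P = 0.0759 / (0.0759 + 0.2759)
= 0.0759 / 0.3518
As percentage = 21.6


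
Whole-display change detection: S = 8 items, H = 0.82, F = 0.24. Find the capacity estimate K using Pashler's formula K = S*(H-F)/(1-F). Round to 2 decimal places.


K = S * (H - F) / (1 - F)
H - F = 0.58
1 - F = 0.76
K = 8 * 0.58 / 0.76
= 6.11


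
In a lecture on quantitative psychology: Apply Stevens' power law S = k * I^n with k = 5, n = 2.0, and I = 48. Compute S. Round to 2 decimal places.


S = 5 * 48^2.0
48^2.0 = 2304.0
S = 5 * 2304.0
= 11520.00


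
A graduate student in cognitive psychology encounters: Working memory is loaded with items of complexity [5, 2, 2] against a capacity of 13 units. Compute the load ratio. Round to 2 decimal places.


Total complexity = 5 + 2 + 2 = 9
Load = total / capacity = 9 / 13
= 0.69


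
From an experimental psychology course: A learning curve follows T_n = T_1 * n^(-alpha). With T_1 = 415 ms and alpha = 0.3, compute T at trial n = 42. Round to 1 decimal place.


T_n = 415 * 42^(-0.3)
42^(-0.3) = 0.325856
T_n = 415 * 0.325856
= 135.2 ms


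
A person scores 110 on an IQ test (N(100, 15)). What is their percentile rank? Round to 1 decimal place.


z = (IQ - mean) / SD
z = (110 - 100) / 15 = 0.6667
Percentile = Phi(0.6667) * 100
Phi(0.6667) = 0.747518
= 74.8


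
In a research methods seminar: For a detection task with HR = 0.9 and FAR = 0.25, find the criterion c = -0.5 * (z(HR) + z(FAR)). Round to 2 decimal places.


c = -0.5 * (z(HR) + z(FAR))
z(0.9) = 1.2816
z(0.25) = -0.6745
c = -0.5 * (1.2816 + -0.6745)
= -0.5 * 0.6071
= -0.30


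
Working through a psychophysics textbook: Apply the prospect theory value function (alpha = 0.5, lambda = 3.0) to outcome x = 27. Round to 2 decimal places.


Since x = 27 >= 0, use v(x) = x^0.5
27^0.5 = 5.1962
v(27) = 5.20


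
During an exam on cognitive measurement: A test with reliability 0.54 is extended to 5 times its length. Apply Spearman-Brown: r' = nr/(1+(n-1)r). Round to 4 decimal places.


r_new = n*r / (1 + (n-1)*r)
Numerator = 5 * 0.54 = 2.7
Denominator = 1 + 4 * 0.54 = 3.16
r_new = 2.7 / 3.16
= 0.8544


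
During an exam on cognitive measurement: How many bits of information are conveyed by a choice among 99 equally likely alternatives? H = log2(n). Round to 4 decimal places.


H = log2(n)
H = log2(99)
= 6.6294


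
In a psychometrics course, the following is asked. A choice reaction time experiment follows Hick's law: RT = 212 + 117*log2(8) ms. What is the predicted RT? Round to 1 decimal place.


RT = 212 + 117 * log2(8)
log2(8) = 3.0
RT = 212 + 117 * 3.0
= 212 + 351.0
= 563.0 ms


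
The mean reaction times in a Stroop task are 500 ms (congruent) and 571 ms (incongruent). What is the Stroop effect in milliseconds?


Stroop effect = RT(incongruent) - RT(congruent)
= 571 - 500
= 71 ms


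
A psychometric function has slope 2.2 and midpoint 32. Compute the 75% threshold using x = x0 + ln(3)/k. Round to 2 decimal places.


At P = 0.75: 0.75 = 1/(1 + e^(-k*(x-x0)))
Solving: e^(-k*(x-x0)) = 1/3
x = x0 + ln(3)/k
ln(3) = 1.0986
x = 32 + 1.0986/2.2
= 32 + 0.4994
= 32.50


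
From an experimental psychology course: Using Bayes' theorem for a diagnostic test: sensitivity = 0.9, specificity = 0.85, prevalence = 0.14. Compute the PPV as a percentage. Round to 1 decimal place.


PPV = (sens * prev) / (sens * prev + (1-spec) * (1-prev))
Numerator = 0.9 * 0.14 = 0.126
P(positive and no disease) = (1 - spec) * (1 - prev) = (1 - 0.85) * (1 - 0.14) = 0.129
Denominator = 0.126 + 0.129 = 0.255
PPV = 0.126 / 0.255 = 0.494118
As percentage = 49.4


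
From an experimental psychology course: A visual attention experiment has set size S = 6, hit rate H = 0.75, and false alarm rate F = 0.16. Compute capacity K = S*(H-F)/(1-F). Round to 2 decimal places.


K = S * (H - F) / (1 - F)
H - F = 0.59
1 - F = 0.84
K = 6 * 0.59 / 0.84
= 4.21


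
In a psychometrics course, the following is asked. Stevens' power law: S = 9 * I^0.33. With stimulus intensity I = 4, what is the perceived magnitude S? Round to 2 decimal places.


S = 9 * 4^0.33
4^0.33 = 1.5801
S = 9 * 1.5801
= 14.22


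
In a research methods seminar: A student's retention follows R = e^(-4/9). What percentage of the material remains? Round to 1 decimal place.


R = e^(-t/S)
-t/S = -4/9 = -0.444444
R = e^(-0.444444) = 0.641181
Percentage = 0.641181 * 100
= 64.1


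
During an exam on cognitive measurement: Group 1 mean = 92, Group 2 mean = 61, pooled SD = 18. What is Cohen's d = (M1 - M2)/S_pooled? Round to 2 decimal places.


Cohen's d = (M1 - M2) / S_pooled
= (92 - 61) / 18
= 31 / 18
= 1.72


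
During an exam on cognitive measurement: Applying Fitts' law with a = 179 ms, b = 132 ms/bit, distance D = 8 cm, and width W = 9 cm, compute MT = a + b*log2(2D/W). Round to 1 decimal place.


MT = 179 + 132 * log2(2*8/9)
2D/W = 1.777778
log2(1.777778) = 0.8301
MT = 179 + 132 * 0.8301
= 288.6 ms


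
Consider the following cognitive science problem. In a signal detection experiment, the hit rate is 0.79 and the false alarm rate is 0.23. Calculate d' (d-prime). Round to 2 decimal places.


d' = z(HR) - z(FAR)
z(0.79) = 0.8064
z(0.23) = -0.7388
d' = 0.8064 - -0.7388
= 1.55


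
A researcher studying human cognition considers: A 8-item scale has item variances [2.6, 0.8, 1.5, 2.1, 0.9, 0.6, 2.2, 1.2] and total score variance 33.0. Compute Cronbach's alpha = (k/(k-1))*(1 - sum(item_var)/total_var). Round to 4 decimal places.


alpha = (k/(k-1)) * (1 - sum(s_i^2)/s_total^2)
sum(item variances) = 11.9
k/(k-1) = 8/7 = 1.142857
1 - 11.9/33.0 = 1 - 0.360606 = 0.639394
alpha = 1.142857 * 0.639394
= 0.7307


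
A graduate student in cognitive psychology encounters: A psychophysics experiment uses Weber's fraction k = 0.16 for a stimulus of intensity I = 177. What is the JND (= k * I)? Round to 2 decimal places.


JND = k * I
JND = 0.16 * 177
= 28.32


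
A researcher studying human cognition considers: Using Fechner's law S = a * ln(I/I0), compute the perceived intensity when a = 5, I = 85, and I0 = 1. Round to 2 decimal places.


S = 5 * ln(85/1)
I/I0 = 85.0
ln(85.0) = 4.4427
S = 5 * 4.4427
= 22.21


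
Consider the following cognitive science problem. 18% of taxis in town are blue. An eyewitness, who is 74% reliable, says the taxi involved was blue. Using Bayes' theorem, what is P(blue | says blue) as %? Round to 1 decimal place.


P(blue | says blue) = P(says blue | blue)*P(blue) / [P(says blue | blue)*P(blue) + P(says blue | not blue)*P(not blue)]
Numerator = 0.74 * 0.18 = 0.1332
False identification = 0.26 * 0.82 = 0.2132
P = 0.1332 / (0.1332 + 0.2132)
= 0.1332 / 0.3464
As percentage = 38.5


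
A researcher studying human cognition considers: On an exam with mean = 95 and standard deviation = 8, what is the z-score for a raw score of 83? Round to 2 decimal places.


z = (X - mu) / sigma
= (83 - 95) / 8
= -12 / 8
= -1.50


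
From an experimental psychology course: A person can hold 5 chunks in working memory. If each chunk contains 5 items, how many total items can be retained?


Total items = chunks * items_per_chunk
= 5 * 5
= 25


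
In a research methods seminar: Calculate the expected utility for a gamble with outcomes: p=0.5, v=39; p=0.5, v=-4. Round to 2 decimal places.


EU = sum(p_i * v_i)
0.5 * 39 = 19.5
0.5 * -4 = -2.0
EU = 19.5 + -2.0
= 17.50


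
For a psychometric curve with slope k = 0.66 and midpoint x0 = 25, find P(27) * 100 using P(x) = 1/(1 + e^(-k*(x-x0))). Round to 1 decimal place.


P(x) = 1/(1 + e^(-0.66*(27 - 25)))
Exponent = -0.66 * 2 = -1.32
e^(-1.32) = 0.267135
P = 1/(1 + 0.267135) = 0.789182
Percentage = 78.9


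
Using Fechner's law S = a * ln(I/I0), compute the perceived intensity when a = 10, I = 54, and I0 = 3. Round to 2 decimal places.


S = 10 * ln(54/3)
I/I0 = 18.0
ln(18.0) = 2.8904
S = 10 * 2.8904
= 28.90


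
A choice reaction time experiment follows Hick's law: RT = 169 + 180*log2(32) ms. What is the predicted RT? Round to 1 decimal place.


RT = 169 + 180 * log2(32)
log2(32) = 5.0
RT = 169 + 180 * 5.0
= 169 + 900.0
= 1069.0 ms


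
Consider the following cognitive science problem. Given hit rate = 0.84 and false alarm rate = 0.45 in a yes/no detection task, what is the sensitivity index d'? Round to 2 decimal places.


d' = z(HR) - z(FAR)
z(0.84) = 0.9945
z(0.45) = -0.1257
d' = 0.9945 - -0.1257
= 1.12


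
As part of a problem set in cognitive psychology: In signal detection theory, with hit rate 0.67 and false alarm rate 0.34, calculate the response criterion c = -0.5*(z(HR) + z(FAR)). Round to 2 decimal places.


c = -0.5 * (z(HR) + z(FAR))
z(0.67) = 0.4399
z(0.34) = -0.4125
c = -0.5 * (0.4399 + -0.4125)
= -0.5 * 0.0274
= -0.01


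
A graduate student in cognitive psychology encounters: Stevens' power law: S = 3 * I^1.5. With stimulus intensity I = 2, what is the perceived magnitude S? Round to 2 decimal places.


S = 3 * 2^1.5
2^1.5 = 2.8284
S = 3 * 2.8284
= 8.49


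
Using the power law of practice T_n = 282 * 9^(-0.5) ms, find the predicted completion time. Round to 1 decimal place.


T_n = 282 * 9^(-0.5)
9^(-0.5) = 0.333333
T_n = 282 * 0.333333
= 94.0 ms


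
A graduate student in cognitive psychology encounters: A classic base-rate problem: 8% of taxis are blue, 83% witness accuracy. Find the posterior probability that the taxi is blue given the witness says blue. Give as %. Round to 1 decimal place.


P(blue | says blue) = P(says blue | blue)*P(blue) / [P(says blue | blue)*P(blue) + P(says blue | not blue)*P(not blue)]
Numerator = 0.83 * 0.08 = 0.0664
False identification = 0.17 * 0.92 = 0.1564
P = 0.0664 / (0.0664 + 0.1564)
= 0.0664 / 0.2228
As percentage = 29.8


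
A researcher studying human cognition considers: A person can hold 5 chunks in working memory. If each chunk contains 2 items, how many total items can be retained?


Total items = chunks * items_per_chunk
= 5 * 2
= 10


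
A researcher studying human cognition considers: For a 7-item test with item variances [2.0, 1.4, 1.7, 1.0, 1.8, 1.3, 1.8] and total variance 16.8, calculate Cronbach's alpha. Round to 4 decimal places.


alpha = (k/(k-1)) * (1 - sum(s_i^2)/s_total^2)
sum(item variances) = 11.0
k/(k-1) = 7/6 = 1.166667
1 - 11.0/16.8 = 1 - 0.654762 = 0.345238
alpha = 1.166667 * 0.345238
= 0.4028


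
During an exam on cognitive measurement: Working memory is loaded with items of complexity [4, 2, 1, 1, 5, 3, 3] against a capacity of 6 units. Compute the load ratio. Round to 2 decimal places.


Total complexity = 4 + 2 + 1 + 1 + 5 + 3 + 3 = 19
Load = total / capacity = 19 / 6
= 3.17


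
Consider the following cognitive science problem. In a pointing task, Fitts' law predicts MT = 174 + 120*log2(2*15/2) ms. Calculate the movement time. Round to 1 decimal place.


MT = 174 + 120 * log2(2*15/2)
2D/W = 15.0
log2(15.0) = 3.9069
MT = 174 + 120 * 3.9069
= 642.8 ms


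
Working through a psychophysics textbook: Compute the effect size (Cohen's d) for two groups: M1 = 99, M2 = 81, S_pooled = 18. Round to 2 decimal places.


Cohen's d = (M1 - M2) / S_pooled
= (99 - 81) / 18
= 18 / 18
= 1.00


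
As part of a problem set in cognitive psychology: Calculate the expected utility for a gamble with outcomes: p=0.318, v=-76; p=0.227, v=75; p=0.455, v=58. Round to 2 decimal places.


EU = sum(p_i * v_i)
0.318 * -76 = -24.168
0.227 * 75 = 17.025
0.455 * 58 = 26.39
EU = -24.168 + 17.025 + 26.39
= 19.25


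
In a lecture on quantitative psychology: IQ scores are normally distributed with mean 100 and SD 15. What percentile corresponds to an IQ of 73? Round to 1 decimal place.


z = (IQ - mean) / SD
z = (73 - 100) / 15 = -1.8
Percentile = Phi(-1.8) * 100
Phi(-1.8) = 0.03593
= 3.6


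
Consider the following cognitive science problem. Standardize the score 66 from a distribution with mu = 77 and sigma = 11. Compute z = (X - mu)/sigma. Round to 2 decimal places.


z = (X - mu) / sigma
= (66 - 77) / 11
= -11 / 11
= -1.00


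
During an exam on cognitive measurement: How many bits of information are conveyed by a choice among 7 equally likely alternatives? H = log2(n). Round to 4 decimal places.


H = log2(n)
H = log2(7)
= 2.8074


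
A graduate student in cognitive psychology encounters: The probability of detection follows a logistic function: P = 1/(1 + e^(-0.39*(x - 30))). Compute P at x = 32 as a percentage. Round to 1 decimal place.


P(x) = 1/(1 + e^(-0.39*(32 - 30)))
Exponent = -0.39 * 2 = -0.78
e^(-0.78) = 0.458406
P = 1/(1 + 0.458406) = 0.68568
Percentage = 68.6


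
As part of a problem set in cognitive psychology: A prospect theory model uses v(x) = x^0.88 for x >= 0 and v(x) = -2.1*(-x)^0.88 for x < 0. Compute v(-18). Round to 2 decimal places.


Since x = -18 < 0, use v(x) = -lambda*(-x)^alpha
(-x) = 18
18^0.88 = 12.7245
v(-18) = -2.1 * 12.7245
= -26.72


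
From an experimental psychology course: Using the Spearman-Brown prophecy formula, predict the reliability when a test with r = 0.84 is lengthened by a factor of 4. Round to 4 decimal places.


r_new = n*r / (1 + (n-1)*r)
Numerator = 4 * 0.84 = 3.36
Denominator = 1 + 3 * 0.84 = 3.52
r_new = 3.36 / 3.52
= 0.9545


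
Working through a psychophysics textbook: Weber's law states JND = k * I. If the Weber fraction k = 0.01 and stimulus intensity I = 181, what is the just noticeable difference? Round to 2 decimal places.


JND = k * I
JND = 0.01 * 181
= 1.81


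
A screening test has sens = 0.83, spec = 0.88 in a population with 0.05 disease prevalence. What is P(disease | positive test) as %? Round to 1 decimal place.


PPV = (sens * prev) / (sens * prev + (1-spec) * (1-prev))
Numerator = 0.83 * 0.05 = 0.0415
P(positive and no disease) = (1 - spec) * (1 - prev) = (1 - 0.88) * (1 - 0.05) = 0.114
Denominator = 0.0415 + 0.114 = 0.1555
PPV = 0.0415 / 0.1555 = 0.266881
As percentage = 26.7


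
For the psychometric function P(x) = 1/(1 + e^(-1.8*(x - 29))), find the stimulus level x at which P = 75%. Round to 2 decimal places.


At P = 0.75: 0.75 = 1/(1 + e^(-k*(x-x0)))
Solving: e^(-k*(x-x0)) = 1/3
x = x0 + ln(3)/k
ln(3) = 1.0986
x = 29 + 1.0986/1.8
= 29 + 0.6103
= 29.61


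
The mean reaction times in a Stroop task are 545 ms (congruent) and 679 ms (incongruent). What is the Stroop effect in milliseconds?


Stroop effect = RT(incongruent) - RT(congruent)
= 679 - 545
= 134 ms


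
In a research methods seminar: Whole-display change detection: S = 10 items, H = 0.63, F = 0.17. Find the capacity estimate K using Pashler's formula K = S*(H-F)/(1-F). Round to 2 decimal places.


K = S * (H - F) / (1 - F)
H - F = 0.46
1 - F = 0.83
K = 10 * 0.46 / 0.83
= 5.54


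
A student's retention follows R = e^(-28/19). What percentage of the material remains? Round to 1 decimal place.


R = e^(-t/S)
-t/S = -28/19 = -1.473684
R = e^(-1.473684) = 0.22908
Percentage = 0.22908 * 100
= 22.9


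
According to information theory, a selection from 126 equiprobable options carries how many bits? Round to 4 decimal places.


H = log2(n)
H = log2(126)
= 6.9773


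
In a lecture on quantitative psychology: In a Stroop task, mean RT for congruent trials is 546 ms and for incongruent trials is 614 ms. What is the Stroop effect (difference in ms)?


Stroop effect = RT(incongruent) - RT(congruent)
= 614 - 546
= 68 ms


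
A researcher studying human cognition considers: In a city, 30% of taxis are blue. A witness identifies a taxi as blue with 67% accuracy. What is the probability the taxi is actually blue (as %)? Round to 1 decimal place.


P(blue | says blue) = P(says blue | blue)*P(blue) / [P(says blue | blue)*P(blue) + P(says blue | not blue)*P(not blue)]
Numerator = 0.67 * 0.3 = 0.201
False identification = 0.33 * 0.7 = 0.231
P = 0.201 / (0.201 + 0.231)
= 0.201 / 0.432
As percentage = 46.5


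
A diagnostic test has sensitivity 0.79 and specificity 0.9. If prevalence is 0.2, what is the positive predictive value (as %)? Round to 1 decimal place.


PPV = (sens * prev) / (sens * prev + (1-spec) * (1-prev))
Numerator = 0.79 * 0.2 = 0.158
P(positive and no disease) = (1 - spec) * (1 - prev) = (1 - 0.9) * (1 - 0.2) = 0.08
Denominator = 0.158 + 0.08 = 0.238
PPV = 0.158 / 0.238 = 0.663866
As percentage = 66.4


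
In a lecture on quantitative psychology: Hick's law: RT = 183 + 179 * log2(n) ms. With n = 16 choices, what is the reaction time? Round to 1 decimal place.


RT = 183 + 179 * log2(16)
log2(16) = 4.0
RT = 183 + 179 * 4.0
= 183 + 716.0
= 899.0 ms


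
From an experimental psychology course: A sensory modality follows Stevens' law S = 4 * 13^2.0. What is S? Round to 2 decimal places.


S = 4 * 13^2.0
13^2.0 = 169.0
S = 4 * 169.0
= 676.00


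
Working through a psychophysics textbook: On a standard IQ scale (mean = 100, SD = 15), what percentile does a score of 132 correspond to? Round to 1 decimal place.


z = (IQ - mean) / SD
z = (132 - 100) / 15 = 2.1333
Percentile = Phi(2.1333) * 100
Phi(2.1333) = 0.98355
= 98.4


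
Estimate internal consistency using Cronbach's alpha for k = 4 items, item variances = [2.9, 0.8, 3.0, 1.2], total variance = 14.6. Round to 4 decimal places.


alpha = (k/(k-1)) * (1 - sum(s_i^2)/s_total^2)
sum(item variances) = 7.9
k/(k-1) = 4/3 = 1.333333
1 - 7.9/14.6 = 1 - 0.541096 = 0.458904
alpha = 1.333333 * 0.458904
= 0.6119


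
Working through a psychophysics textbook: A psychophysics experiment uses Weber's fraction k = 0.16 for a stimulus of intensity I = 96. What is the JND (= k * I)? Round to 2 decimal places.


JND = k * I
JND = 0.16 * 96
= 15.36


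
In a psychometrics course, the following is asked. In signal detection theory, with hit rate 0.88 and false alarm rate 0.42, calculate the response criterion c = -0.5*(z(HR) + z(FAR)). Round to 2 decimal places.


c = -0.5 * (z(HR) + z(FAR))
z(0.88) = 1.175
z(0.42) = -0.2019
c = -0.5 * (1.175 + -0.2019)
= -0.5 * 0.9731
= -0.49


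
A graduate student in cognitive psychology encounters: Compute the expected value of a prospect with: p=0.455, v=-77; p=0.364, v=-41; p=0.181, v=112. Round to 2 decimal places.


EU = sum(p_i * v_i)
0.455 * -77 = -35.035
0.364 * -41 = -14.924
0.181 * 112 = 20.272
EU = -35.035 + -14.924 + 20.272
= -29.69


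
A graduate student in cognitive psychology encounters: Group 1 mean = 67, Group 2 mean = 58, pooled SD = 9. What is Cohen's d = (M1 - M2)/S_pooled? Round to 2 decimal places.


Cohen's d = (M1 - M2) / S_pooled
= (67 - 58) / 9
= 9 / 9
= 1.00


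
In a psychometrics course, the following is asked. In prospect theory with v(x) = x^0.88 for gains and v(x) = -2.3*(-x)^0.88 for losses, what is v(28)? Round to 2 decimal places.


Since x = 28 >= 0, use v(x) = x^0.88
28^0.88 = 18.7715
v(28) = 18.77


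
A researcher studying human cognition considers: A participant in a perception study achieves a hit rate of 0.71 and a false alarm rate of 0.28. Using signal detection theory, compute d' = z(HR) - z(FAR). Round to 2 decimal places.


d' = z(HR) - z(FAR)
z(0.71) = 0.5534
z(0.28) = -0.5828
d' = 0.5534 - -0.5828
= 1.14


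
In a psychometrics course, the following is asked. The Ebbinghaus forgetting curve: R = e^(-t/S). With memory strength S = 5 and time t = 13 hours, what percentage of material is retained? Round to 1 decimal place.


R = e^(-t/S)
-t/S = -13/5 = -2.6
R = e^(-2.6) = 0.074274
Percentage = 0.074274 * 100
= 7.4
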